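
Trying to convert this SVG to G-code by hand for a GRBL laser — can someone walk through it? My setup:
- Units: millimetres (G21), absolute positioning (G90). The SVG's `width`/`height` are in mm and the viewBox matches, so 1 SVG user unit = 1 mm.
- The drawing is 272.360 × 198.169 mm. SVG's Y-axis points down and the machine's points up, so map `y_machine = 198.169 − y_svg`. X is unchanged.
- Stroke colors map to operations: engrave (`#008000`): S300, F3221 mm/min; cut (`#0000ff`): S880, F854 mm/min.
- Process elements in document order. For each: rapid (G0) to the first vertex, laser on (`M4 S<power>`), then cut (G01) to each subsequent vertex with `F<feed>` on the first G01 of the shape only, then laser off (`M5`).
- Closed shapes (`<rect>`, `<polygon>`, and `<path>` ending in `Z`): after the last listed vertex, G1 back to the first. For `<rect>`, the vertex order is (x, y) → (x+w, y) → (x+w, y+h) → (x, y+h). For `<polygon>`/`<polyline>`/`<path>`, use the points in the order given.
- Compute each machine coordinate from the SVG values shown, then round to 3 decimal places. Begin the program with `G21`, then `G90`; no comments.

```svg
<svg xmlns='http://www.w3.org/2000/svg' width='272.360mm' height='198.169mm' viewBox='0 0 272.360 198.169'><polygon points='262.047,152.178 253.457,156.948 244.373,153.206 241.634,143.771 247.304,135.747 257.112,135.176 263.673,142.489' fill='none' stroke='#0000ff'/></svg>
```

1 u = 1 mm; y_m = 198.169 − y.

[1] `<polygon>` regular polygon, #0000ff→cut S880 F854: (262.047,45.991) → (253.457,41.221) → (244.373,44.963) → (241.634,54.398) → (247.304,62.422) → (257.112,62.993) → (263.673,55.680) → (262.047,45.991) (closed)

G21
G90
G0 X262.047 Y45.991
M4 S880
G01 X253.457 Y41.221 F854
G01 X244.373 Y44.963
G01 X241.634 Y54.398
G01 X247.304 Y62.422
G01 X257.112 Y62.993
G01 X263.673 Y55.680
G01 X262.047 Y45.991
M5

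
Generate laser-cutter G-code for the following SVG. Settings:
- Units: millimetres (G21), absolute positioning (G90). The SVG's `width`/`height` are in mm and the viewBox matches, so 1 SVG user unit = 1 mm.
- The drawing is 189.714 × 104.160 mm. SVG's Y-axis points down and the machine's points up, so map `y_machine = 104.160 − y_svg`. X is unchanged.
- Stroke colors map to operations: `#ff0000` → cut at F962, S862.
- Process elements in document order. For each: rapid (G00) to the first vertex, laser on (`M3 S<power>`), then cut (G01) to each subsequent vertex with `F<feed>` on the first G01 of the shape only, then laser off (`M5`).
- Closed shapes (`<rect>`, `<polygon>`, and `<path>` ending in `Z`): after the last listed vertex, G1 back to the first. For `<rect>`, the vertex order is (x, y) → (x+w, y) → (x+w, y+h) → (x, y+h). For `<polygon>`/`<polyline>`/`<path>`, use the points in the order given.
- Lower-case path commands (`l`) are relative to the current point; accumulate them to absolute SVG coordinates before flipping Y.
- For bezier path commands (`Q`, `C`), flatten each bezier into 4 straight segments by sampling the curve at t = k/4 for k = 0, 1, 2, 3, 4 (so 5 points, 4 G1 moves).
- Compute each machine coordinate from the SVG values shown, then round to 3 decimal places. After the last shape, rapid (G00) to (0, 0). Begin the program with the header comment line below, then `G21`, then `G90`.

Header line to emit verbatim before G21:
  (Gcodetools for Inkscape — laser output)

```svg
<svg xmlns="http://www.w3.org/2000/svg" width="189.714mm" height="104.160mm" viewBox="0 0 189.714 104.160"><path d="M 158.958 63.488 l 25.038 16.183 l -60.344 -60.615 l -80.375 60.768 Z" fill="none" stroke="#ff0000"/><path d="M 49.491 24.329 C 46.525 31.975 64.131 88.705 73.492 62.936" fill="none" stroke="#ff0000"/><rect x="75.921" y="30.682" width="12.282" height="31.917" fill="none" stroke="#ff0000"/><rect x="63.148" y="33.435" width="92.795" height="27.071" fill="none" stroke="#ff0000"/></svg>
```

viewBox `0 0 189.714 104.160` with mm width/height → 1 unit = 1 mm. Flip: y_m = 104.160 − y_svg.

**Shape 1** — `<path>` closed polygon, stroke `#ff0000` → cut (S862, F962). Machine vertices: (158.958,40.672) → (183.996,24.489) → (123.652,85.104) → (43.277,24.336) → (158.958,40.672). Closed: final G1 returns to the first vertex.

**Shape 2** — `<path>` cubic bezier, stroke `#ff0000` → cut (S862, F962). Control points (SVG): P0=(49.491,24.329), P1=(46.525,31.975), P2=(64.131,88.705), P3=(73.492,62.936); sampled at t=k/4. Machine vertices: (49.491,79.831) → (50.673,66.949) → (56.869,47.997) → (65.376,35.310) → (73.492,41.224). Open path.

**Shape 3** — `<rect>` rectangle, stroke `#ff0000` → cut (S862, F962). Machine vertices: (75.921,73.478) → (88.203,73.478) → (88.203,41.561) → (75.921,41.561) → (75.921,73.478). Closed: final G1 returns to the first vertex.

**Shape 4** — `<rect>` rectangle, stroke `#ff0000` → cut (S862, F962). Machine vertices: (63.148,70.725) → (155.943,70.725) → (155.943,43.654) → (63.148,43.654) → (63.148,70.725). Closed: final G1 returns to the first vertex.

(Gcodetools for Inkscape — laser output)
G21
G90
G00 X158.958 Y40.672
M3 S862
G01 X183.996 Y24.489 F962
G01 X123.652 Y85.104
G01 X43.277 Y24.336
G01 X158.958 Y40.672
M5
G00 X49.491 Y79.831
M3 S862
G01 X50.673 Y66.949 F962
G01 X56.869 Y47.997
G01 X65.376 Y35.310
G01 X73.492 Y41.224
M5
G00 X75.921 Y73.478
M3 S862
G01 X88.203 Y73.478 F962
G01 X88.203 Y41.561
G01 X75.921 Y41.561
G01 X75.921 Y73.478
M5
G00 X63.148 Y70.725
M3 S862
G01 X155.943 Y70.725 F962
G01 X155.943 Y43.654
G01 X63.148 Y43.654
G01 X63.148 Y70.725
M5
G00 X0.000 Y0.000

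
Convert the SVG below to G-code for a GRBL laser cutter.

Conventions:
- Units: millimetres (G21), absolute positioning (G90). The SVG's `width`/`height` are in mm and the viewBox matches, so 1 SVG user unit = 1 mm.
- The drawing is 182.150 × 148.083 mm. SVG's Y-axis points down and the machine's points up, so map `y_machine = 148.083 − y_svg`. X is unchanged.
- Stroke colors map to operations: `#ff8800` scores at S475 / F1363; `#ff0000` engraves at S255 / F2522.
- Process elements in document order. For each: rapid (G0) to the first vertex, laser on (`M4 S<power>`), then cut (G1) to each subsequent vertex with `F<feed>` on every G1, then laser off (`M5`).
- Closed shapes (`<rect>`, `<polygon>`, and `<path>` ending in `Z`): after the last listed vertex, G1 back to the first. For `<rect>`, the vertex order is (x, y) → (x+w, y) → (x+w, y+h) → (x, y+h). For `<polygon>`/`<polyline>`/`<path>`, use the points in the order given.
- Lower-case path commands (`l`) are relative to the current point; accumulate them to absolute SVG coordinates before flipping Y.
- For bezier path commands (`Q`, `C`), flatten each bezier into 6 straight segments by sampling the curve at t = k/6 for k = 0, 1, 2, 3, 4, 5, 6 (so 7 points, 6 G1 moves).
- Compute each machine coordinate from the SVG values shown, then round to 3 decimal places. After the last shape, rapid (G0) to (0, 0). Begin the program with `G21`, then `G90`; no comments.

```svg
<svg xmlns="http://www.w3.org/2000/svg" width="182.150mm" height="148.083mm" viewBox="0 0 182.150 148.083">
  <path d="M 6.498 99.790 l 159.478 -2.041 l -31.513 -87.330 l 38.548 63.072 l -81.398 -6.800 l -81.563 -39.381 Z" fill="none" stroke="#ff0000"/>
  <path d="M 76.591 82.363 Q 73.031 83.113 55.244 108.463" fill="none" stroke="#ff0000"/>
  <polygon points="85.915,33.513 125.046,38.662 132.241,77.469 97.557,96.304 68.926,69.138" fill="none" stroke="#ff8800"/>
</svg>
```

viewBox `0 0 182.150 148.083` with mm width/height → 1 unit = 1 mm. Flip: y_m = 148.083 − y_svg.

**Shape 1** — `<path>` closed polygon, stroke `#ff0000` → engrave (S255, F2522). Machine vertices: (6.498,48.293) → (165.976,50.334) → (134.463,137.664) → (173.011,74.592) → (91.613,81.392) → (10.050,120.773) → (6.498,48.293). Closed: final G1 returns to the first vertex.

**Shape 2** — `<path>` quadratic bezier, stroke `#ff0000` → engrave (S255, F2522). Control points (SVG): P0=(76.591,82.363), P1=(73.031,83.113), P2=(55.244,108.463); sampled at t=k/6. Machine vertices: (76.591,65.720) → (75.009,64.787) → (72.637,62.487) → (69.474,58.820) → (65.521,53.787) → (60.778,47.387) → (55.244,39.620). Open path.

**Shape 3** — `<polygon>` regular polygon, stroke `#ff8800` → score (S475, F1363). Machine vertices: (85.915,114.570) → (125.046,109.421) → (132.241,70.614) → (97.557,51.779) → (68.926,78.945) → (85.915,114.570). Closed: final G1 returns to the first vertex.

G21
G90
G0 X6.498 Y48.293
M4 S255
G1 X165.976 Y50.334 F2522
G1 X134.463 Y137.664 F2522
G1 X173.011 Y74.592 F2522
G1 X91.613 Y81.392 F2522
G1 X10.050 Y120.773 F2522
G1 X6.498 Y48.293 F2522
M5
G0 X76.591 Y65.720
M4 S255
G1 X75.009 Y64.787 F2522
G1 X72.637 Y62.487 F2522
G1 X69.474 Y58.820 F2522
G1 X65.521 Y53.787 F2522
G1 X60.778 Y47.387 F2522
G1 X55.244 Y39.620 F2522
M5
G0 X85.915 Y114.570
M4 S475
G1 X125.046 Y109.421 F1363
G1 X132.241 Y70.614 F1363
G1 X97.557 Y51.779 F1363
G1 X68.926 Y78.945 F1363
G1 X85.915 Y114.570 F1363
M5
G0 X0.000 Y0.000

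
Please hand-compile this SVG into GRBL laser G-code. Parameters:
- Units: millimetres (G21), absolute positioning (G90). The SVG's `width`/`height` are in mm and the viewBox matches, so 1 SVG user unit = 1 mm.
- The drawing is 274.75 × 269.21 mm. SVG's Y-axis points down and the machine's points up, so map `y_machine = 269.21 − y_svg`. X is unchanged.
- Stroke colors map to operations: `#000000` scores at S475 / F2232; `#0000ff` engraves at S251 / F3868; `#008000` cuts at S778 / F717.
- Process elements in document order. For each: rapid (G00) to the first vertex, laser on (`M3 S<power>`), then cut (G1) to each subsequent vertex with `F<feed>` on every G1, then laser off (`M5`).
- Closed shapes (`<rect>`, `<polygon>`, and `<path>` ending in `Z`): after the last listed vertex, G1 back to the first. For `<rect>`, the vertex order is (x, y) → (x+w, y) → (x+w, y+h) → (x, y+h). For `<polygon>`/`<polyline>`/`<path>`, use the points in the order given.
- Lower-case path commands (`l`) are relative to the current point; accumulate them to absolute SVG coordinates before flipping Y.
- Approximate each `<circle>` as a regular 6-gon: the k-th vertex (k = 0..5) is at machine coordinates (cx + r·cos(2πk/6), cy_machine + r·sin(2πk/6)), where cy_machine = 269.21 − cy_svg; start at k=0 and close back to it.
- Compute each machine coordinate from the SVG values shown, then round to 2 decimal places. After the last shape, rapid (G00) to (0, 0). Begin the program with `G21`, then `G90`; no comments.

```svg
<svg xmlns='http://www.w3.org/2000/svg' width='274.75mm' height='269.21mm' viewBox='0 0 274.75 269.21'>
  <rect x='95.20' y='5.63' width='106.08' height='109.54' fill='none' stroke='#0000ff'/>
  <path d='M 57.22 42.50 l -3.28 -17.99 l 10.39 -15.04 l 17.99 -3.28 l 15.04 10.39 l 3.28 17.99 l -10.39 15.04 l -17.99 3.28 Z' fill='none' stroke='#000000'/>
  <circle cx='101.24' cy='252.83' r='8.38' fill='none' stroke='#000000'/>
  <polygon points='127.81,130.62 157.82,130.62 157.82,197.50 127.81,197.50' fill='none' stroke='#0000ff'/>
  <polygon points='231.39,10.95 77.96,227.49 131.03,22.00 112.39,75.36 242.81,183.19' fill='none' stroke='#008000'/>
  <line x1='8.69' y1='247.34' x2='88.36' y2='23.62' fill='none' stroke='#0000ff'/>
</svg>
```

1 u = 1 mm; y_m = 269.21 − y.

[1] `<rect>` rectangle, #0000ff→engrave S251 F3868: (95.20,263.58) → (201.28,263.58) → (201.28,154.04) → (95.20,154.04) → (95.20,263.58) (closed)

[2] `<path>` regular polygon, #000000→score S475 F2232: (57.22,226.71) → (53.94,244.70) → (64.33,259.74) → (82.32,263.02) → (97.36,252.63) → (100.64,234.64) → (90.25,219.60) → (72.26,216.32) → (57.22,226.71) (closed)

[3] `<circle>` circle, #000000→score S475 F2232: (109.62,16.38) → (105.43,23.64) → (97.05,23.64) → (92.86,16.38) → (97.05,9.12) → (105.43,9.12) → (109.62,16.38) (closed)

[4] `<polygon>` rectangle, #0000ff→engrave S251 F3868: (127.81,138.59) → (157.82,138.59) → (157.82,71.71) → (127.81,71.71) → (127.81,138.59) (closed)

[5] `<polygon>` closed polygon, #008000→cut S778 F717: (231.39,258.26) → (77.96,41.72) → (131.03,247.21) → (112.39,193.85) → (242.81,86.02) → (231.39,258.26) (closed)

[6] `<line>` line segment, #0000ff→engrave S251 F3868: (8.69,21.87) → (88.36,245.59)

G21
G90
G00 X95.20 Y263.58
M3 S251
G1 X201.28 Y263.58 F3868
G1 X201.28 Y154.04 F3868
G1 X95.20 Y154.04 F3868
G1 X95.20 Y263.58 F3868
M5
G00 X57.22 Y226.71
M3 S475
G1 X53.94 Y244.70 F2232
G1 X64.33 Y259.74 F2232
G1 X82.32 Y263.02 F2232
G1 X97.36 Y252.63 F2232
G1 X100.64 Y234.64 F2232
G1 X90.25 Y219.60 F2232
G1 X72.26 Y216.32 F2232
G1 X57.22 Y226.71 F2232
M5
G00 X109.62 Y16.38
M3 S475
G1 X105.43 Y23.64 F2232
G1 X97.05 Y23.64 F2232
G1 X92.86 Y16.38 F2232
G1 X97.05 Y9.12 F2232
G1 X105.43 Y9.12 F2232
G1 X109.62 Y16.38 F2232
M5
G00 X127.81 Y138.59
M3 S251
G1 X157.82 Y138.59 F3868
G1 X157.82 Y71.71 F3868
G1 X127.81 Y71.71 F3868
G1 X127.81 Y138.59 F3868
M5
G00 X231.39 Y258.26
M3 S778
G1 X77.96 Y41.72 F717
G1 X131.03 Y247.21 F717
G1 X112.39 Y193.85 F717
G1 X242.81 Y86.02 F717
G1 X231.39 Y258.26 F717
M5
G00 X8.69 Y21.87
M3 S251
G1 X88.36 Y245.59 F3868
M5
G00 X0.00 Y0.00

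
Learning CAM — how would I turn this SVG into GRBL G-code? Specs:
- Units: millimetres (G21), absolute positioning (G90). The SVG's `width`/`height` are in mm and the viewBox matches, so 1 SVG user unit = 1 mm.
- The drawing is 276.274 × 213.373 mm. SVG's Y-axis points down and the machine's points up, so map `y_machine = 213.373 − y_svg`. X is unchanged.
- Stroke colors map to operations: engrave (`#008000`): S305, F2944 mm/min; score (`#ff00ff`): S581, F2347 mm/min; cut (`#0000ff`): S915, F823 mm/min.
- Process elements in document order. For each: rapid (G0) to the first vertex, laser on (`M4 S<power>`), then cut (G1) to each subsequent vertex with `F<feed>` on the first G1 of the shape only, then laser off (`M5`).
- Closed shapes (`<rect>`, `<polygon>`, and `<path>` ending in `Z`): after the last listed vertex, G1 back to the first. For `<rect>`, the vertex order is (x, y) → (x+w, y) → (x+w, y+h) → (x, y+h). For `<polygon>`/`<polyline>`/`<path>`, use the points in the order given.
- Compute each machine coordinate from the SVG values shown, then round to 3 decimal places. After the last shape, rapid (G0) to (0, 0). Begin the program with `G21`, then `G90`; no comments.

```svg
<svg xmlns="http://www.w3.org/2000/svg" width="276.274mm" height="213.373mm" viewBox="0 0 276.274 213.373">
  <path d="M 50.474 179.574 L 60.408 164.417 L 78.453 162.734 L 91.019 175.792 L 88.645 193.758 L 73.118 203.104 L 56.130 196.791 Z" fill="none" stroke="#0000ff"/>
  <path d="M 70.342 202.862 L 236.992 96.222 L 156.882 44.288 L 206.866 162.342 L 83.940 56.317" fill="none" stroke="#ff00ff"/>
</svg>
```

1 u = 1 mm; y_m = 213.373 − y.

[1] `<path>` regular polygon, #0000ff→cut S915 F823: (50.474,33.799) → (60.408,48.956) → (78.453,50.639) → (91.019,37.581) → (88.645,19.615) → (73.118,10.269) → (56.130,16.582) → (50.474,33.799) (closed)

[2] `<path>` open polyline, #ff00ff→score S581 F2347: (70.342,10.511) → (236.992,117.151) → (156.882,169.085) → (206.866,51.031) → (83.940,157.056)

G21
G90
G0 X50.474 Y33.799
M4 S915
G1 X60.408 Y48.956 F823
G1 X78.453 Y50.639
G1 X91.019 Y37.581
G1 X88.645 Y19.615
G1 X73.118 Y10.269
G1 X56.130 Y16.582
G1 X50.474 Y33.799
M5
G0 X70.342 Y10.511
M4 S581
G1 X236.992 Y117.151 F2347
G1 X156.882 Y169.085
G1 X206.866 Y51.031
G1 X83.940 Y157.056
M5
G0 X0.000 Y0.000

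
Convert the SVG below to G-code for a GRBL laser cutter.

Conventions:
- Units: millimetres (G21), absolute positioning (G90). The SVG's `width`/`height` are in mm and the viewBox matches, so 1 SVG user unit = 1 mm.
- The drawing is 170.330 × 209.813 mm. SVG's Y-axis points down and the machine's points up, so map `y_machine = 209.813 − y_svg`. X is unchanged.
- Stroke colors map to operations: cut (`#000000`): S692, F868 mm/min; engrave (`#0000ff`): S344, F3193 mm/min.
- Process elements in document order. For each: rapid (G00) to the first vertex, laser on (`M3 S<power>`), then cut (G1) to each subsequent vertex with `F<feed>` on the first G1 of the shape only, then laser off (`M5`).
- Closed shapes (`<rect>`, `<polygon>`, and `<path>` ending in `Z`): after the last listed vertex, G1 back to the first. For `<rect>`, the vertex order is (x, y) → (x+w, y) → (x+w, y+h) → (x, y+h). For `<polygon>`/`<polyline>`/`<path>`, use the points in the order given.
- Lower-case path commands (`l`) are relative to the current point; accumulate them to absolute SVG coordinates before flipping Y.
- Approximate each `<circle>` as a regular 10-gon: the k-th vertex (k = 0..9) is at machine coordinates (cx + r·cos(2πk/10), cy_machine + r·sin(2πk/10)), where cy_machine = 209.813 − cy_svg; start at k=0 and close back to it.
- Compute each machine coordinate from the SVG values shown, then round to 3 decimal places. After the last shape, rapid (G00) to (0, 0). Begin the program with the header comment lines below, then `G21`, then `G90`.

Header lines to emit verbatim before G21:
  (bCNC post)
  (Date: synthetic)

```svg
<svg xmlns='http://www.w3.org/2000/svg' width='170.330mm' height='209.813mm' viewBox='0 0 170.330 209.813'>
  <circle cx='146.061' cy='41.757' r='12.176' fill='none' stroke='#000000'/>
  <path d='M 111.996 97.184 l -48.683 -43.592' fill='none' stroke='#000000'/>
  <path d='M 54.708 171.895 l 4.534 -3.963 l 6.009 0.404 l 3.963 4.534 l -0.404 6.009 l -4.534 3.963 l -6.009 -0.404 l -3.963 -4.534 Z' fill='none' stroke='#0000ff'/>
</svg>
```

(bCNC post)
(Date: synthetic)
G21
G90
G00 X158.237 Y168.056
M3 S692
G1 X155.912 Y175.213 F868
G1 X149.824 Y179.636
G1 X142.298 Y179.636
G1 X136.210 Y175.213
G1 X133.885 Y168.056
G1 X136.210 Y160.899
G1 X142.298 Y156.476
G1 X149.824 Y156.476
G1 X155.912 Y160.899
G1 X158.237 Y168.056
M5
G00 X111.996 Y112.629
M3 S692
G1 X63.313 Y156.221 F868
M5
G00 X54.708 Y37.918
M3 S344
G1 X59.242 Y41.881 F3193
G1 X65.251 Y41.477
G1 X69.214 Y36.943
G1 X68.810 Y30.934
G1 X64.276 Y26.971
G1 X58.267 Y27.375
G1 X54.304 Y31.909
G1 X54.708 Y37.918
M5
G00 X0.000 Y0.000

Since the viewBox matches the mm dimensions, user units are millimetres directly. The only transform is the Y-flip y_m = 209.813 − y_svg.

Shape 1 is a circle drawn with `<circle>`. Its stroke #000000 means cut at S692, F868. After flipping Y the toolpath is (158.237,168.056) → (155.912,175.213) → (149.824,179.636) → (142.298,179.636) → (136.210,175.213) → (133.885,168.056) → (136.210,160.899) → (142.298,156.476) → (149.824,156.476) → (155.912,160.899) → (158.237,168.056), returning to the start.

Shape 2 is a line segment drawn with `<path>`. Its stroke #000000 means cut at S692, F868. After flipping Y the toolpath is (111.996,112.629) → (63.313,156.221).

Shape 3 is a regular polygon drawn with `<path>`. Its stroke #0000ff means engrave at S344, F3193. After flipping Y the toolpath is (54.708,37.918) → (59.242,41.881) → (65.251,41.477) → (69.214,36.943) → (68.810,30.934) → (64.276,26.971) → (58.267,27.375) → (54.304,31.909) → (54.708,37.918), returning to the start.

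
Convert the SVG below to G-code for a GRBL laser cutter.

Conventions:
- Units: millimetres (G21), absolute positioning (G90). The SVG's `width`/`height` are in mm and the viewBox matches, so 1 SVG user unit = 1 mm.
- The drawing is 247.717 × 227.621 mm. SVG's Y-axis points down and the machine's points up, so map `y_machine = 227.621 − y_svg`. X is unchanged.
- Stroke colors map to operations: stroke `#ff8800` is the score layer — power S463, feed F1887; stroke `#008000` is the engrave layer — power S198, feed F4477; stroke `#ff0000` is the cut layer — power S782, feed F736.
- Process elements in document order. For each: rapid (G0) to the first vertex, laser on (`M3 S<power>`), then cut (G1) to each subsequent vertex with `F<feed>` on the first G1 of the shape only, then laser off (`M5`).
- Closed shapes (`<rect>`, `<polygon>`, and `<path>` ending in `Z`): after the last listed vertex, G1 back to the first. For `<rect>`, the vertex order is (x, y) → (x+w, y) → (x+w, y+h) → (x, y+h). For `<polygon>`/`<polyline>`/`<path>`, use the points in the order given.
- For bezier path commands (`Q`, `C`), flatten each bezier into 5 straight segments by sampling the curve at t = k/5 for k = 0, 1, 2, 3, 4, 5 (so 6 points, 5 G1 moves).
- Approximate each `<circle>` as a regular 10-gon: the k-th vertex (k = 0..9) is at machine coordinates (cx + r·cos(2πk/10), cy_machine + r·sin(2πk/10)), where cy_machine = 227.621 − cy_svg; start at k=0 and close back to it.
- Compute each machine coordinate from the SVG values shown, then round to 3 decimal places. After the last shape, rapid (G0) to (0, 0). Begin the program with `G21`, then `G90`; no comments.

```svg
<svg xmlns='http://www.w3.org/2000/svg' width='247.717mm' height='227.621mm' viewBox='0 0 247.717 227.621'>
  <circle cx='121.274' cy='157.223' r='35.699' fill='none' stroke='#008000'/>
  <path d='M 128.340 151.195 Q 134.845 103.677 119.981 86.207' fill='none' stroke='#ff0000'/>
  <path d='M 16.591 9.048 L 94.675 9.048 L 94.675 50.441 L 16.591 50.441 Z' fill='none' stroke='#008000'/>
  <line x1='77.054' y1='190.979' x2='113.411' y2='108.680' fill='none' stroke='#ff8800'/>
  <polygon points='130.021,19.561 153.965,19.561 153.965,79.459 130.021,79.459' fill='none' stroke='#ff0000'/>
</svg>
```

viewBox `0 0 247.717 227.621` with mm width/height → 1 unit = 1 mm. Flip: y_m = 227.621 − y_svg.

**Shape 1** — `<circle>` circle, stroke `#008000` → engrave (S198, F4477). Machine vertices: (156.973,70.398) → (150.155,91.381) → (132.306,104.350) → (110.242,104.350) → (92.393,91.381) → (85.575,70.398) → (92.393,49.415) → (110.242,36.446) → (132.306,36.446) → (150.155,49.415) → (156.973,70.398). Closed: final G1 returns to the first vertex.

**Shape 2** — `<path>` quadratic bezier, stroke `#ff0000` → cut (S782, F736). Control points (SVG): P0=(128.340,151.195), P1=(134.845,103.677), P2=(119.981,86.207); sampled at t=k/5. Machine vertices: (128.340,76.426) → (130.087,94.231) → (130.125,109.633) → (128.453,122.630) → (125.072,133.224) → (119.981,141.414). Open path.

**Shape 3** — `<path>` rectangle, stroke `#008000` → engrave (S198, F4477). Machine vertices: (16.591,218.573) → (94.675,218.573) → (94.675,177.180) → (16.591,177.180) → (16.591,218.573). Closed: final G1 returns to the first vertex.

**Shape 4** — `<line>` line segment, stroke `#ff8800` → score (S463, F1887). Machine vertices: (77.054,36.642) → (113.411,118.941). Open path.

**Shape 5** — `<polygon>` rectangle, stroke `#ff0000` → cut (S782, F736). Machine vertices: (130.021,208.060) → (153.965,208.060) → (153.965,148.162) → (130.021,148.162) → (130.021,208.060). Closed: final G1 returns to the first vertex.

G21
G90
G0 X156.973 Y70.398
M3 S198
G1 X150.155 Y91.381 F4477
G1 X132.306 Y104.350
G1 X110.242 Y104.350
G1 X92.393 Y91.381
G1 X85.575 Y70.398
G1 X92.393 Y49.415
G1 X110.242 Y36.446
G1 X132.306 Y36.446
G1 X150.155 Y49.415
G1 X156.973 Y70.398
M5
G0 X128.340 Y76.426
M3 S782
G1 X130.087 Y94.231 F736
G1 X130.125 Y109.633
G1 X128.453 Y122.630
G1 X125.072 Y133.224
G1 X119.981 Y141.414
M5
G0 X16.591 Y218.573
M3 S198
G1 X94.675 Y218.573 F4477
G1 X94.675 Y177.180
G1 X16.591 Y177.180
G1 X16.591 Y218.573
M5
G0 X77.054 Y36.642
M3 S463
G1 X113.411 Y118.941 F1887
M5
G0 X130.021 Y208.060
M3 S782
G1 X153.965 Y208.060 F736
G1 X153.965 Y148.162
G1 X130.021 Y148.162
G1 X130.021 Y208.060
M5
G0 X0.000 Y0.000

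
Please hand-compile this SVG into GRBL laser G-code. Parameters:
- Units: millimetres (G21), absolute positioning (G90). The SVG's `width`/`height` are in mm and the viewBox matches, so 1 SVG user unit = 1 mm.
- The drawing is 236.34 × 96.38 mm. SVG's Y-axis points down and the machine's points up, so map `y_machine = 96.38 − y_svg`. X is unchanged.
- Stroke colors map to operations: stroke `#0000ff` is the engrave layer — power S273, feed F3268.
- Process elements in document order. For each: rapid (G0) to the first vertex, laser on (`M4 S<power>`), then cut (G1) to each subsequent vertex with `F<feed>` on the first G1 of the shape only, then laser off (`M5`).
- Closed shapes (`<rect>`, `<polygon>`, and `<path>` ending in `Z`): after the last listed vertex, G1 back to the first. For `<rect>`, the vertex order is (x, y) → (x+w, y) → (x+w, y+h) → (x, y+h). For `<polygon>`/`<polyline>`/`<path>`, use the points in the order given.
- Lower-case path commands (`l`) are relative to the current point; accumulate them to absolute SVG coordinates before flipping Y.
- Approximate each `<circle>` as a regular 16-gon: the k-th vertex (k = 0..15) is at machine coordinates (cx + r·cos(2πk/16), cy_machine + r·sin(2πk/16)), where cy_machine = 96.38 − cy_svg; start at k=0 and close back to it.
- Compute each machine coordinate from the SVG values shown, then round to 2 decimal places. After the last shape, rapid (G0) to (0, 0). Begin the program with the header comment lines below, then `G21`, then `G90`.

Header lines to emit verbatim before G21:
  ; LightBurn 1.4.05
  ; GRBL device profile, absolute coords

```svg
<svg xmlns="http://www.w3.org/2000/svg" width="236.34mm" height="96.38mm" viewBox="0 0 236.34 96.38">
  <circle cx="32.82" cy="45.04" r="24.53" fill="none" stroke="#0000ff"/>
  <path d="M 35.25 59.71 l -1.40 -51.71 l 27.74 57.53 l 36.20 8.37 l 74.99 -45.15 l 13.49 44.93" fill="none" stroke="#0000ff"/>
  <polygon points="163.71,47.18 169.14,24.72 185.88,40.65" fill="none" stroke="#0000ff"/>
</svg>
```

viewBox `0 0 236.34 96.38` with mm width/height → 1 unit = 1 mm. Flip: y_m = 96.38 − y_svg.

**Shape 1** — `<circle>` circle, stroke `#0000ff` → engrave (S273, F3268). Machine vertices: (57.35,51.34) → (55.48,60.73) → (50.17,68.69) → (42.21,74.00) → (32.82,75.87) → (23.43,74.00) → (15.47,68.69) → (10.16,60.73) → (8.29,51.34) → (10.16,41.95) → (15.47,33.99) → (23.43,28.68) → (32.82,26.81) → (42.21,28.68) → (50.17,33.99) → (55.48,41.95) → (57.35,51.34). Closed: final G1 returns to the first vertex.

**Shape 2** — `<path>` open polyline, stroke `#0000ff` → engrave (S273, F3268). Machine vertices: (35.25,36.67) → (33.85,88.38) → (61.59,30.85) → (97.79,22.48) → (172.78,67.63) → (186.27,22.70). Open path.

**Shape 3** — `<polygon>` regular polygon, stroke `#0000ff` → engrave (S273, F3268). Machine vertices: (163.71,49.20) → (169.14,71.66) → (185.88,55.73) → (163.71,49.20). Closed: final G1 returns to the first vertex.

; LightBurn 1.4.05
; GRBL device profile, absolute coords
G21
G90
G0 X57.35 Y51.34
M4 S273
G1 X55.48 Y60.73 F3268
G1 X50.17 Y68.69
G1 X42.21 Y74.00
G1 X32.82 Y75.87
G1 X23.43 Y74.00
G1 X15.47 Y68.69
G1 X10.16 Y60.73
G1 X8.29 Y51.34
G1 X10.16 Y41.95
G1 X15.47 Y33.99
G1 X23.43 Y28.68
G1 X32.82 Y26.81
G1 X42.21 Y28.68
G1 X50.17 Y33.99
G1 X55.48 Y41.95
G1 X57.35 Y51.34
M5
G0 X35.25 Y36.67
M4 S273
G1 X33.85 Y88.38 F3268
G1 X61.59 Y30.85
G1 X97.79 Y22.48
G1 X172.78 Y67.63
G1 X186.27 Y22.70
M5
G0 X163.71 Y49.20
M4 S273
G1 X169.14 Y71.66 F3268
G1 X185.88 Y55.73
G1 X163.71 Y49.20
M5
G0 X0.00 Y0.00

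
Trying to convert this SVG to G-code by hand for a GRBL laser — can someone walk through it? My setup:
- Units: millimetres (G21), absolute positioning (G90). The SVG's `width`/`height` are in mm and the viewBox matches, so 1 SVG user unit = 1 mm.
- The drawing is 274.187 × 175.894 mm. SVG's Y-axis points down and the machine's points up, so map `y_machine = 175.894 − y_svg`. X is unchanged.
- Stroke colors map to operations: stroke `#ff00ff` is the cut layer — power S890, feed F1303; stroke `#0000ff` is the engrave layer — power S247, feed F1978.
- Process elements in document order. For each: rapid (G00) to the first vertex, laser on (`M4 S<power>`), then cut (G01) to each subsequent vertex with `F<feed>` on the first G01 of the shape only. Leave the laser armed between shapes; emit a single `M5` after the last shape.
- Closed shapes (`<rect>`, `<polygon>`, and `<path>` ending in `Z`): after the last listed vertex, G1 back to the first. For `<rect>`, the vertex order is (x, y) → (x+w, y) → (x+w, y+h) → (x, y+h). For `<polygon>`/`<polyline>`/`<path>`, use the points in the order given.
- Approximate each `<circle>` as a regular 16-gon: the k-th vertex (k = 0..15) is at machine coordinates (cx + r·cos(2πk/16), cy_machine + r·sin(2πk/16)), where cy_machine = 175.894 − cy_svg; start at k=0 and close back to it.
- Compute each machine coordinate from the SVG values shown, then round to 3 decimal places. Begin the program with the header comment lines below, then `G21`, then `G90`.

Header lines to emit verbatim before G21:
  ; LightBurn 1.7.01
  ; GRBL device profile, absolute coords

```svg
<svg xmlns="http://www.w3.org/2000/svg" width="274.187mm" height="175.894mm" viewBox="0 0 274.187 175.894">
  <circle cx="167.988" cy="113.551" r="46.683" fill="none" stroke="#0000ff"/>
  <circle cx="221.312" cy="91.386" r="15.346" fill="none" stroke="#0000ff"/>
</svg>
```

Since the viewBox matches the mm dimensions, user units are millimetres directly. The only transform is the Y-flip y_m = 175.894 − y_svg.

Shape 1 is a circle drawn with `<circle>`. Its stroke #0000ff means engrave at S247, F1978. After flipping Y the toolpath is (214.671,62.343) → (211.117,80.208) → (200.998,95.353) → (185.853,105.472) → (167.988,109.026) → (150.123,105.472) → (134.978,95.353) → (124.859,80.208) → (121.305,62.343) → (124.859,44.478) → (134.978,29.333) → (150.123,19.214) → (167.988,15.660) → (185.853,19.214) → (200.998,29.333) → (211.117,44.478) → (214.671,62.343), returning to the start.

Shape 2 is a circle drawn with `<circle>`. Its stroke #0000ff means engrave at S247, F1978. After flipping Y the toolpath is (236.658,84.508) → (235.490,90.381) → (232.163,95.359) → (227.185,98.686) → (221.312,99.854) → (215.439,98.686) → (210.461,95.359) → (207.134,90.381) → (205.966,84.508) → (207.134,78.635) → (210.461,73.657) → (215.439,70.330) → (221.312,69.162) → (227.185,70.330) → (232.163,73.657) → (235.490,78.635) → (236.658,84.508), returning to the start.

; LightBurn 1.7.01
; GRBL device profile, absolute coords
G21
G90
G00 X214.671 Y62.343
M4 S247
G01 X211.117 Y80.208 F1978
G01 X200.998 Y95.353
G01 X185.853 Y105.472
G01 X167.988 Y109.026
G01 X150.123 Y105.472
G01 X134.978 Y95.353
G01 X124.859 Y80.208
G01 X121.305 Y62.343
G01 X124.859 Y44.478
G01 X134.978 Y29.333
G01 X150.123 Y19.214
G01 X167.988 Y15.660
G01 X185.853 Y19.214
G01 X200.998 Y29.333
G01 X211.117 Y44.478
G01 X214.671 Y62.343
G00 X236.658 Y84.508
M4 S247
G01 X235.490 Y90.381 F1978
G01 X232.163 Y95.359
G01 X227.185 Y98.686
G01 X221.312 Y99.854
G01 X215.439 Y98.686
G01 X210.461 Y95.359
G01 X207.134 Y90.381
G01 X205.966 Y84.508
G01 X207.134 Y78.635
G01 X210.461 Y73.657
G01 X215.439 Y70.330
G01 X221.312 Y69.162
G01 X227.185 Y70.330
G01 X232.163 Y73.657
G01 X235.490 Y78.635
G01 X236.658 Y84.508
M5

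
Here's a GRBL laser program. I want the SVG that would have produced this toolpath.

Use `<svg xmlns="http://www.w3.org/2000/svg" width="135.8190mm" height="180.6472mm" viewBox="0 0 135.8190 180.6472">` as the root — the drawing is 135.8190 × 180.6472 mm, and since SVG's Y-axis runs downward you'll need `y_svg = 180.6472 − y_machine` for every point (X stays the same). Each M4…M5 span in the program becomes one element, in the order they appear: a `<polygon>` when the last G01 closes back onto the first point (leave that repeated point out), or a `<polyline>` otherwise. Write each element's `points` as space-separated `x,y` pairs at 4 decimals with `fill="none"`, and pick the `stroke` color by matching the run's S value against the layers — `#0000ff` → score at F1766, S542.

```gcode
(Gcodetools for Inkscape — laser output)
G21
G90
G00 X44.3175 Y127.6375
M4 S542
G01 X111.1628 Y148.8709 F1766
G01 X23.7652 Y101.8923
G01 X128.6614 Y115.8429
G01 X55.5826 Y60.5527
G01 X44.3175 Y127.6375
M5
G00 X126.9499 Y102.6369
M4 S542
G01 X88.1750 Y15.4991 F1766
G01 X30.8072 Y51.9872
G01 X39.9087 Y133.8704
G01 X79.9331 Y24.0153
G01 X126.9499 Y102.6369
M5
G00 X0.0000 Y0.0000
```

<svg xmlns="http://www.w3.org/2000/svg" width="135.8190mm" height="180.6472mm" viewBox="0 0 135.8190 180.6472">
  <polygon points="44.3175,53.0097 111.1628,31.7763 23.7652,78.7549 128.6614,64.8043 55.5826,120.0945" fill="none" stroke="#0000ff"/>
  <polygon points="126.9499,78.0103 88.1750,165.1481 30.8072,128.6600 39.9087,46.7768 79.9331,156.6319" fill="none" stroke="#0000ff"/>
</svg>

y_svg = 180.6472 − y_m. Every run uses S542, so all elements get stroke `#0000ff` (score).

[1] closed run; points: 44.3175,53.0097 111.1628,31.7763 23.7652,78.7549 128.6614,64.8043 55.5826,120.0945

[2] closed run; points: 126.9499,78.0103 88.1750,165.1481 30.8072,128.6600 39.9087,46.7768 79.9331,156.6319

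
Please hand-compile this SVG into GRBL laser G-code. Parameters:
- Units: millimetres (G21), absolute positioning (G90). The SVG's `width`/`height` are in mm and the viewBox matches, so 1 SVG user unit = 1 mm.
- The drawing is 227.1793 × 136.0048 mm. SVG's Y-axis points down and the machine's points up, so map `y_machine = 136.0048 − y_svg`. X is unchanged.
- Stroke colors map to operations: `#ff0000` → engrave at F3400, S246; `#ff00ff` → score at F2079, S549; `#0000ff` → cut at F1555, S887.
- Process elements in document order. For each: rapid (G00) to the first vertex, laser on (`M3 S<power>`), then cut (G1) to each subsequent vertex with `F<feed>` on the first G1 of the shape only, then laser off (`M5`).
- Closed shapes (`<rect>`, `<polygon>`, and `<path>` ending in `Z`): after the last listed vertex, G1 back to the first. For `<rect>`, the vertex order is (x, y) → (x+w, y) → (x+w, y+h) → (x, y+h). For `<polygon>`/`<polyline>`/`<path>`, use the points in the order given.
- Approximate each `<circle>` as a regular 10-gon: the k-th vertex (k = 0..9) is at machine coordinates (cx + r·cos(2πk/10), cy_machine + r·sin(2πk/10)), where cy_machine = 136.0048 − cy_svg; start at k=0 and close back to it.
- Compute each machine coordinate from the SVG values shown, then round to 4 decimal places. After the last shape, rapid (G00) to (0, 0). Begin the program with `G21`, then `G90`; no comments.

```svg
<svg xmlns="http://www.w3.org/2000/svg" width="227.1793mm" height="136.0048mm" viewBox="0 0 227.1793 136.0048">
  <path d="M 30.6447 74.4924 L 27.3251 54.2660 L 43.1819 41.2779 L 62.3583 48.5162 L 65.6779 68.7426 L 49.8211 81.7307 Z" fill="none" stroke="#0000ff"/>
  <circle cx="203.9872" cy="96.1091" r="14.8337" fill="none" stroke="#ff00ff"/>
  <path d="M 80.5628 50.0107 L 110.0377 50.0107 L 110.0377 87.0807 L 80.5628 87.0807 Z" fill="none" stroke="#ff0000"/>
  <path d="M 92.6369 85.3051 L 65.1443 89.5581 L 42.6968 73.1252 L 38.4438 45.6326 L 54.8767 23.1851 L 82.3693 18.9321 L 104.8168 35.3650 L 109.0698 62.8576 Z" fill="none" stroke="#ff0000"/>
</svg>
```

G21
G90
G00 X30.6447 Y61.5124
M3 S887
G1 X27.3251 Y81.7388 F1555
G1 X43.1819 Y94.7269
G1 X62.3583 Y87.4886
G1 X65.6779 Y67.2622
G1 X49.8211 Y54.2741
G1 X30.6447 Y61.5124
M5
G00 X218.8209 Y39.8957
M3 S549
G1 X215.9879 Y48.6147 F2079
G1 X208.5711 Y54.0034
G1 X199.4033 Y54.0034
G1 X191.9865 Y48.6147
G1 X189.1535 Y39.8957
G1 X191.9865 Y31.1767
G1 X199.4033 Y25.7880
G1 X208.5711 Y25.7880
G1 X215.9879 Y31.1767
G1 X218.8209 Y39.8957
M5
G00 X80.5628 Y85.9941
M3 S246
G1 X110.0377 Y85.9941 F3400
G1 X110.0377 Y48.9241
G1 X80.5628 Y48.9241
G1 X80.5628 Y85.9941
M5
G00 X92.6369 Y50.6997
M3 S246
G1 X65.1443 Y46.4467 F3400
G1 X42.6968 Y62.8796
G1 X38.4438 Y90.3722
G1 X54.8767 Y112.8197
G1 X82.3693 Y117.0727
G1 X104.8168 Y100.6398
G1 X109.0698 Y73.1472
G1 X92.6369 Y50.6997
M5
G00 X0.0000 Y0.0000

Since the viewBox matches the mm dimensions, user units are millimetres directly. The only transform is the Y-flip y_m = 136.0048 − y_svg.

Shape 1 is a regular polygon drawn with `<path>`. Its stroke #0000ff means cut at S887, F1555. After flipping Y the toolpath is (30.6447,61.5124) → (27.3251,81.7388) → (43.1819,94.7269) → (62.3583,87.4886) → (65.6779,67.2622) → (49.8211,54.2741) → (30.6447,61.5124), returning to the start.

Shape 2 is a circle drawn with `<circle>`. Its stroke #ff00ff means score at S549, F2079. After flipping Y the toolpath is (218.8209,39.8957) → (215.9879,48.6147) → (208.5711,54.0034) → (199.4033,54.0034) → (191.9865,48.6147) → (189.1535,39.8957) → (191.9865,31.1767) → (199.4033,25.7880) → (208.5711,25.7880) → (215.9879,31.1767) → (218.8209,39.8957), returning to the start.

Shape 3 is a rectangle drawn with `<path>`. Its stroke #ff0000 means engrave at S246, F3400. After flipping Y the toolpath is (80.5628,85.9941) → (110.0377,85.9941) → (110.0377,48.9241) → (80.5628,48.9241) → (80.5628,85.9941), returning to the start.

Shape 4 is a regular polygon drawn with `<path>`. Its stroke #ff0000 means engrave at S246, F3400. After flipping Y the toolpath is (92.6369,50.6997) → (65.1443,46.4467) → (42.6968,62.8796) → (38.4438,90.3722) → (54.8767,112.8197) → (82.3693,117.0727) → (104.8168,100.6398) → (109.0698,73.1472) → (92.6369,50.6997), returning to the start.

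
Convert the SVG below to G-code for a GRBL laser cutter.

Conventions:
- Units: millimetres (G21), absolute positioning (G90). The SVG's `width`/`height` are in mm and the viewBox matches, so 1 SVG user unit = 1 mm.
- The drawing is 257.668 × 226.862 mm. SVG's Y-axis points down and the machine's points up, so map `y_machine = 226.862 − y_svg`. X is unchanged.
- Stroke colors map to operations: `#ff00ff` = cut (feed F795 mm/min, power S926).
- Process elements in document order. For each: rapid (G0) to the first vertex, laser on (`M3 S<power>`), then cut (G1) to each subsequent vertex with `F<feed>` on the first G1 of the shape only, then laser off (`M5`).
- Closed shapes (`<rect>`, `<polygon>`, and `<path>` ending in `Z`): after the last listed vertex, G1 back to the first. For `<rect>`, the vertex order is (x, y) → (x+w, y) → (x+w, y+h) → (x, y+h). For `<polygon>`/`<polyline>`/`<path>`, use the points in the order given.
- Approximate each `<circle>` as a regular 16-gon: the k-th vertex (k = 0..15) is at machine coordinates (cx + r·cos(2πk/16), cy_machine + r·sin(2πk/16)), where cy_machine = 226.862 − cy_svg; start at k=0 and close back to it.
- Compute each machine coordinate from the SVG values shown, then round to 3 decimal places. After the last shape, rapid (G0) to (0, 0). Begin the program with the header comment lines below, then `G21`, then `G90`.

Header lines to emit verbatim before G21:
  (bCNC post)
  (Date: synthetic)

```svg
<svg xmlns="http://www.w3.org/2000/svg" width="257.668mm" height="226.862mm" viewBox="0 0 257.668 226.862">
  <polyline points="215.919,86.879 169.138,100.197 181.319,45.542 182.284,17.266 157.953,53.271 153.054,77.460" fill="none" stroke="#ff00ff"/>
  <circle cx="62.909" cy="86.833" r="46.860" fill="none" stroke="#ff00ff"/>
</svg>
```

viewBox `0 0 257.668 226.862` with mm width/height → 1 unit = 1 mm. Flip: y_m = 226.862 − y_svg.

**Shape 1** — `<polyline>` open polyline, stroke `#ff00ff` → cut (S926, F795). Machine vertices: (215.919,139.983) → (169.138,126.665) → (181.319,181.320) → (182.284,209.596) → (157.953,173.591) → (153.054,149.402). Open path.

**Shape 2** — `<circle>` circle, stroke `#ff00ff` → cut (S926, F795). Machine vertices: (109.769,140.029) → (106.202,157.962) → (96.044,173.164) → (80.842,183.322) → (62.909,186.889) → (44.976,183.322) → (29.774,173.164) → (19.616,157.962) → (16.049,140.029) → (19.616,122.096) → (29.774,106.894) → (44.976,96.736) → (62.909,93.169) → (80.842,96.736) → (96.044,106.894) → (106.202,122.096) → (109.769,140.029). Closed: final G1 returns to the first vertex.

(bCNC post)
(Date: synthetic)
G21
G90
G0 X215.919 Y139.983
M3 S926
G1 X169.138 Y126.665 F795
G1 X181.319 Y181.320
G1 X182.284 Y209.596
G1 X157.953 Y173.591
G1 X153.054 Y149.402
M5
G0 X109.769 Y140.029
M3 S926
G1 X106.202 Y157.962 F795
G1 X96.044 Y173.164
G1 X80.842 Y183.322
G1 X62.909 Y186.889
G1 X44.976 Y183.322
G1 X29.774 Y173.164
G1 X19.616 Y157.962
G1 X16.049 Y140.029
G1 X19.616 Y122.096
G1 X29.774 Y106.894
G1 X44.976 Y96.736
G1 X62.909 Y93.169
G1 X80.842 Y96.736
G1 X96.044 Y106.894
G1 X106.202 Y122.096
G1 X109.769 Y140.029
M5
G0 X0.000 Y0.000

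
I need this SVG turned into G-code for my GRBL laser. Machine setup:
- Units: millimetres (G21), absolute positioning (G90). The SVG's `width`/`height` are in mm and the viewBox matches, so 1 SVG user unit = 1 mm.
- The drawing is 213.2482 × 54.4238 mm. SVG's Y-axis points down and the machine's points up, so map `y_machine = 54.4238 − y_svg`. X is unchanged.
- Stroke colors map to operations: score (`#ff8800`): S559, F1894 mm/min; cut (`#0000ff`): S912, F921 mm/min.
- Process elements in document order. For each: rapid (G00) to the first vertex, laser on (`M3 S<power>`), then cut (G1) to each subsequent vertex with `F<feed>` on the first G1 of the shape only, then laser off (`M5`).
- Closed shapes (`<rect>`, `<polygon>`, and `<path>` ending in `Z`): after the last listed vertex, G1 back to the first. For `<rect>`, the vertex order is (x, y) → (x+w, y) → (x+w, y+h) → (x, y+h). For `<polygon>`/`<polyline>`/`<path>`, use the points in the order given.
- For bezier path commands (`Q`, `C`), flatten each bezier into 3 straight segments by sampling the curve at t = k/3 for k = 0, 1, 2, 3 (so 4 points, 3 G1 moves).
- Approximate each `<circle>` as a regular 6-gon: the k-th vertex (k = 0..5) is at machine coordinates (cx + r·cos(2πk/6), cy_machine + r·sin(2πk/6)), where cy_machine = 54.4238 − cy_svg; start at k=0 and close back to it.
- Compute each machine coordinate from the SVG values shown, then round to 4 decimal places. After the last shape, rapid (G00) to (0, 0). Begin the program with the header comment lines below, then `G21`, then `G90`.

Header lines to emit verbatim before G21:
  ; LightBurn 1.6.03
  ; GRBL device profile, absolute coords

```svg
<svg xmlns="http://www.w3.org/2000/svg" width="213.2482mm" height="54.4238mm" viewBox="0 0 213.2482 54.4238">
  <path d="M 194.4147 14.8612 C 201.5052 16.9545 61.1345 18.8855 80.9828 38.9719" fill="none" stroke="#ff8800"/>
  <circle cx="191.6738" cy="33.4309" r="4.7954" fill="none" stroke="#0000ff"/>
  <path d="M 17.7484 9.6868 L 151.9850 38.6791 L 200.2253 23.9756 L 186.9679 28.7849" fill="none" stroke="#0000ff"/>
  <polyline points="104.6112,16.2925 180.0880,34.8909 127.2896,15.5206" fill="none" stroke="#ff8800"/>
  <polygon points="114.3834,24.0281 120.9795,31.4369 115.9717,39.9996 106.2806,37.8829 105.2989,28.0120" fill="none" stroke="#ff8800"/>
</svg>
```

; LightBurn 1.6.03
; GRBL device profile, absolute coords
G21
G90
G00 X194.4147 Y39.5626
M3 S559
G1 X163.7470 Y36.8450 F1894
G1 X103.1453 Y30.1649
G1 X80.9828 Y15.4519
M5
G00 X196.4692 Y20.9929
M3 S912
G1 X194.0715 Y25.1458 F921
G1 X189.2761 Y25.1458
G1 X186.8784 Y20.9929
G1 X189.2761 Y16.8400
G1 X194.0715 Y16.8400
G1 X196.4692 Y20.9929
M5
G00 X17.7484 Y44.7370
M3 S912
G1 X151.9850 Y15.7447 F921
G1 X200.2253 Y30.4482
G1 X186.9679 Y25.6389
M5
G00 X104.6112 Y38.1313
M3 S559
G1 X180.0880 Y19.5329 F1894
G1 X127.2896 Y38.9032
M5
G00 X114.3834 Y30.3957
M3 S559
G1 X120.9795 Y22.9869 F1894
G1 X115.9717 Y14.4242
G1 X106.2806 Y16.5409
G1 X105.2989 Y26.4118
G1 X114.3834 Y30.3957
M5
G00 X0.0000 Y0.0000

Since the viewBox matches the mm dimensions, user units are millimetres directly. The only transform is the Y-flip y_m = 54.4238 − y_svg.

Shape 1 is a cubic bezier drawn with `<path>`. Its stroke #ff8800 means score at S559, F1894. After flipping Y the toolpath is (194.4147,39.5626) → (163.7470,36.8450) → (103.1453,30.1649) → (80.9828,15.4519).

Shape 2 is a circle drawn with `<circle>`. Its stroke #0000ff means cut at S912, F921. After flipping Y the toolpath is (196.4692,20.9929) → (194.0715,25.1458) → (189.2761,25.1458) → (186.8784,20.9929) → (189.2761,16.8400) → (194.0715,16.8400) → (196.4692,20.9929), returning to the start.

Shape 3 is a open polyline drawn with `<path>`. Its stroke #0000ff means cut at S912, F921. After flipping Y the toolpath is (17.7484,44.7370) → (151.9850,15.7447) → (200.2253,30.4482) → (186.9679,25.6389).

Shape 4 is a open polyline drawn with `<polyline>`. Its stroke #ff8800 means score at S559, F1894. After flipping Y the toolpath is (104.6112,38.1313) → (180.0880,19.5329) → (127.2896,38.9032).

Shape 5 is a regular polygon drawn with `<polygon>`. Its stroke #ff8800 means score at S559, F1894. After flipping Y the toolpath is (114.3834,30.3957) → (120.9795,22.9869) → (115.9717,14.4242) → (106.2806,16.5409) → (105.2989,26.4118) → (114.3834,30.3957), returning to the start.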